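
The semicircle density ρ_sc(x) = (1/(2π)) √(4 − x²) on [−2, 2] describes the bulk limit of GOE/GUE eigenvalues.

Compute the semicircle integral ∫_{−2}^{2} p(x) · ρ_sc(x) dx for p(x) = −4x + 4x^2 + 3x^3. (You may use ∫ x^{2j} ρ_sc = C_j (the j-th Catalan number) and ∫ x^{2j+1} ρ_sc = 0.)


Write p(x) = Σ a_i x^i, split into monomials and integrate each against ρ_sc separately.
Using ∫ x^{2j} ρ_sc = C_j = (1/(j+1)) C(2j, j) (Catalan numbers) and ∫ x^{2j+1} ρ_sc = 0 (odd monomials vanish by symmetry):
  i = 1 (odd): ∫ x^1 ρ_sc = 0 (vanishes)
  i = 2 (even): a_2 · C_{1} = 4 · 1 = 4
  i = 3 (odd): ∫ x^3 ρ_sc = 0 (vanishes)

Summing the contributions: ∫_{−2}^{2} p(x) ρ_sc(x) dx = 4.


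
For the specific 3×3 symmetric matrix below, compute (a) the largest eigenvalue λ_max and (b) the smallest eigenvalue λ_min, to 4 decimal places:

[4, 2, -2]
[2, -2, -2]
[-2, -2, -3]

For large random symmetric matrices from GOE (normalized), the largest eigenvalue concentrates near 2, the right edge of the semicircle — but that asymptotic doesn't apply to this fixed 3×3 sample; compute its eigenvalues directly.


Since M is real symmetric, all three eigenvalues are real; they are the roots of det(λI − M) = λ³ − (tr M) λ² + s λ − det M, where s is the sum of the principal 2×2 minors.
tr M = 4 + (-2) + (-3) = -1.
s = (4·(-2) − 2²) + (4·(-3) − (-2)²) + ((-2)·(-3) − (-2)²) = -12 + (-16) + 2 = -26.
det M (expand along row 1) = 4·2 − 2·(-10) + (-2)·(-8) = 44.
Characteristic polynomial: λ³ + λ² − 26λ − 44 = 0.
Substitute λ = y + (tr M)/3 = y − 0.333333 to remove the quadratic term: y³ + p·y + q = 0 with p = s − (tr M)²/3 = -26.333333 and q = −2(tr M)³/27 + (tr M)·s/3 − det M = -35.259259.
Three real roots ⇒ use the trigonometric (Viète) form: r = 2√(−p/3) = 5.925463, φ = arccos(3q/(p·r)) = arccos(0.677901) = 0.825893 rad.
y_k = r·cos(φ/3 − 2πk/3) for k = 0, 1, 2 gives y = 5.702336, -1.456228, -4.246108.
λ_k = y_k − 0.333333 gives λ = 5.3690, -1.7896, -4.5794 (check: the sum is -1.0000 = tr M).

Hence λ_max = 5.3690 and λ_min = -4.5794.


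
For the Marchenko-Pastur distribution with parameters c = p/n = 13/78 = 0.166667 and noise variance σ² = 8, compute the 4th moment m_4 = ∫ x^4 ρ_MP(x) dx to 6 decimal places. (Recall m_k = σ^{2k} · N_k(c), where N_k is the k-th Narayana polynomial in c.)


E[X⁴] = σ⁸ (1 + 6c + 6c² + c³) (fourth MP moment). With σ² = 8 (so σ⁸ = 4096) and c = 13/78 = 0.166667: E[X⁴] = 4096 · (1 + 6·0.166667 + 6·(0.166667)² + (0.166667)³) = 4096 · 2.171296.

So E[X^4] = 8893.629630.


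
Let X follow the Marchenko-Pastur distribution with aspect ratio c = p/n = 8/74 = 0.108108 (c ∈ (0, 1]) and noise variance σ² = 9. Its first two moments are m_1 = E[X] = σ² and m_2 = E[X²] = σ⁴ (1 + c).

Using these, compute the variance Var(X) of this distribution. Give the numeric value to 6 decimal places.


m_1 = E[X] = σ² = 9, so m_1² = 81.
m_2 = E[X²] = σ⁴ (1 + c) = 81 · (1 + 0.108108) = 81 · 1.108108 = 89.756757.
(Note m_2 − m_1² simplifies to c · σ⁴ = 0.108108 · 81.)

Var(X) = m_2 − m_1² = 89.756757 − 81 = 8.756757.


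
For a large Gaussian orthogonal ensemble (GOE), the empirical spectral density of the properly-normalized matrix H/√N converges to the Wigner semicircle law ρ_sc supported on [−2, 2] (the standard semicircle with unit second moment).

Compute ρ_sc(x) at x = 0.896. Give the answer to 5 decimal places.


ρ_sc(x) = (1/(2π)) √(4 − x²). With x = 0.896:
  4 − x² = 4 − (0.896)² = 4 − 0.802816 = 3.197184.
  √(4 − x²) = 1.788067.
  1/(2π) = 0.159155.
  ρ_sc(0.896) = 0.159155 · 1.788067 = 0.284580.

Rounded to 5 decimal places: ρ_sc(0.896) ≈ 0.28458.


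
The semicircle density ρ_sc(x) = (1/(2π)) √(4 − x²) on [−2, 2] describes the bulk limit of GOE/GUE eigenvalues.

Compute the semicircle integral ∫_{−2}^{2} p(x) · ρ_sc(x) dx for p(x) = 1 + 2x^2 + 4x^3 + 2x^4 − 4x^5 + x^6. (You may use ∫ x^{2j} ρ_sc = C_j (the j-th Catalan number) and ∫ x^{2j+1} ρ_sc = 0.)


Write p(x) = Σ a_i x^i, split into monomials and integrate each against ρ_sc separately.
Using ∫ x^{2j} ρ_sc = C_j = (1/(j+1)) C(2j, j) (Catalan numbers) and ∫ x^{2j+1} ρ_sc = 0 (odd monomials vanish by symmetry):
  i = 0 (even): a_0 · C_{0} = 1 · 1 = 1
  i = 2 (even): a_2 · C_{1} = 2 · 1 = 2
  i = 3 (odd): ∫ x^3 ρ_sc = 0 (vanishes)
  i = 4 (even): a_4 · C_{2} = 2 · 2 = 4
  i = 5 (odd): ∫ x^5 ρ_sc = 0 (vanishes)
  i = 6 (even): a_6 · C_{3} = 1 · 5 = 5

Summing the contributions: ∫_{−2}^{2} p(x) ρ_sc(x) dx = 1 + 2 + 4 + 5 = 12.


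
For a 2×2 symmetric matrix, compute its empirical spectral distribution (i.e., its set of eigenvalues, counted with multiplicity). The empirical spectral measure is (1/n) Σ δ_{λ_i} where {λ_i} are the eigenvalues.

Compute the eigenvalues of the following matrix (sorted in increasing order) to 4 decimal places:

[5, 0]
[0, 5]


Since M is real symmetric, both eigenvalues are real; they are the roots of det(λI − M) = λ² − (tr M) λ + det M.
tr M = 5 + 5 = 10.
det M = 5·5 − 0² = 25 − 0 = 25.
Characteristic polynomial: λ² − 10λ + 25 = 0.
Discriminant Δ = (tr M)² − 4·det M = 100 − 100 = 0; √Δ = 0.000000.
λ = (tr M ± √Δ)/2 = (10 ± 0.000000)/2, giving (tr M − √Δ)/2 = 5.0000 and (tr M + √Δ)/2 = 5.0000.

Eigenvalues sorted in increasing order: [5.0000, 5.0000].


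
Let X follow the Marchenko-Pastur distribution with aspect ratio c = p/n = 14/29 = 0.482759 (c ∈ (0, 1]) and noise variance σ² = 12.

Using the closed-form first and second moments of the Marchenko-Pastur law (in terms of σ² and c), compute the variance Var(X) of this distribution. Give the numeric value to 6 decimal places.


Recall the MP moments m_1 = E[X] = σ² and m_2 = E[X²] = σ⁴ (1 + c).
m_1 = E[X] = σ² = 12, so m_1² = 144.
m_2 = E[X²] = σ⁴ (1 + c) = 144 · (1 + 0.482759) = 144 · 1.482759 = 213.517241.
(Note m_2 − m_1² simplifies to c · σ⁴ = 0.482759 · 144.)

Var(X) = m_2 − m_1² = 213.517241 − 144 = 69.517241.


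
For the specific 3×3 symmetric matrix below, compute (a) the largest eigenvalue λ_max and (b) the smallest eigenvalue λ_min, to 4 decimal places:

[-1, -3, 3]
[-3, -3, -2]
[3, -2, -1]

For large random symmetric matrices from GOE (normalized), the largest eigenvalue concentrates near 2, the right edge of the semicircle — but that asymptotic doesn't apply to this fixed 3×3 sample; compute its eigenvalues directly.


Since M is real symmetric, all three eigenvalues are real; they are the roots of det(λI − M) = λ³ − (tr M) λ² + s λ − det M, where s is the sum of the principal 2×2 minors.
tr M = -1 + (-3) + (-1) = -5.
s = ((-1)·(-3) − (-3)²) + ((-1)·(-1) − 3²) + ((-3)·(-1) − (-2)²) = -6 + (-8) + (-1) = -15.
det M (expand along row 1) = (-1)·(-1) − (-3)·9 + 3·15 = 73.
Characteristic polynomial: λ³ + 5λ² − 15λ − 73 = 0.
Substitute λ = y + (tr M)/3 = y − 1.666667 to remove the quadratic term: y³ + p·y + q = 0 with p = s − (tr M)²/3 = -23.333333 and q = −2(tr M)³/27 + (tr M)·s/3 − det M = -38.740741.
Three real roots ⇒ use the trigonometric (Viète) form: r = 2√(−p/3) = 5.577734, φ = arccos(3q/(p·r)) = arccos(0.893007) = 0.466814 rad.
y_k = r·cos(φ/3 − 2πk/3) for k = 0, 1, 2 gives y = 5.510343, -2.006559, -3.503785.
λ_k = y_k − 1.666667 gives λ = 3.8437, -3.6732, -5.1705 (check: the sum is -5.0000 = tr M).

Hence λ_max = 3.8437 and λ_min = -5.1705.


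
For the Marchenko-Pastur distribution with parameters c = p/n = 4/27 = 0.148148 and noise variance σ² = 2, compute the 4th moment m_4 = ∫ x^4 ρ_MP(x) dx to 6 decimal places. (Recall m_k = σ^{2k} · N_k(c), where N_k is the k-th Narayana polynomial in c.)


E[X⁴] = σ⁸ (1 + 6c + 6c² + c³) (fourth MP moment). With σ² = 2 (so σ⁸ = 16) and c = 4/27 = 0.148148: E[X⁴] = 16 · (1 + 6·0.148148 + 6·(0.148148)² + (0.148148)³) = 16 · 2.023828.

So E[X^4] = 32.381243.


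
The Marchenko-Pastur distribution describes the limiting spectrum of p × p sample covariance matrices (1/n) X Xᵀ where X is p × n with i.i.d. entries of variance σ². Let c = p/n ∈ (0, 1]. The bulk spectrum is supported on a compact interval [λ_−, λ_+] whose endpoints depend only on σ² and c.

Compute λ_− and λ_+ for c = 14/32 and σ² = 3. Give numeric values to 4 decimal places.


c = 14/32 = 0.437500; √c = 0.661438.
λ_− = σ² (1 − √c)² = 3 · (1 − 0.661438)² = 3 · (0.338562)² = 0.343873.
λ_+ = σ² (1 + √c)² = 3 · (1 + 0.661438)² = 3 · (1.661438)² = 8.281127.

Rounded to 4 decimal places: λ_− ≈ 0.3439, λ_+ ≈ 8.2811.


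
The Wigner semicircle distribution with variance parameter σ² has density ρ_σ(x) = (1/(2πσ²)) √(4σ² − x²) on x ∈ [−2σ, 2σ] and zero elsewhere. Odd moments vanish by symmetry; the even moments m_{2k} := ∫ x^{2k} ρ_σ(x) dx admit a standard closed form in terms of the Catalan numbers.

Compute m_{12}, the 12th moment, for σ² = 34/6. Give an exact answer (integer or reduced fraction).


By the scaled semicircle moment identity, m_{2k} = σ^{2k} · C_k with k = 6.
C_6 = (1/(k+1)) · C(2k, k) = (1/7) · C(12, 6) = (1/7) · 924 = 132.
σ^{2k} = (σ²)^k = (34/6)^6 = 24137569/729.

Therefore m_{12} = σ^{12} · C_6 = (24137569/729) · 132 = 1062053036/243.


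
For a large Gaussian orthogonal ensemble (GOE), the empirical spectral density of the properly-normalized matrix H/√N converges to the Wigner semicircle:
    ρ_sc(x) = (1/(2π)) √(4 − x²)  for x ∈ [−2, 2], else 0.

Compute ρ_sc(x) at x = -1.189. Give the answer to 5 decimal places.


ρ_sc(x) = (1/(2π)) √(4 − x²). With x = -1.189:
  4 − x² = 4 − (-1.189)² = 4 − 1.413721 = 2.586279.
  √(4 − x²) = 1.608191.
  1/(2π) = 0.159155.
  ρ_sc(-1.189) = 0.159155 · 1.608191 = 0.255952.

Rounded to 5 decimal places: ρ_sc(-1.189) ≈ 0.25595.


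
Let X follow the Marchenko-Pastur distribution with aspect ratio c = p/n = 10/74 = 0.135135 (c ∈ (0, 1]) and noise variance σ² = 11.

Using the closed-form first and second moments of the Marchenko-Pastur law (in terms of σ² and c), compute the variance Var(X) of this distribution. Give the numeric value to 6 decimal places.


Recall the MP moments m_1 = E[X] = σ² and m_2 = E[X²] = σ⁴ (1 + c).
m_1 = E[X] = σ² = 11, so m_1² = 121.
m_2 = E[X²] = σ⁴ (1 + c) = 121 · (1 + 0.135135) = 121 · 1.135135 = 137.351351.
(Note m_2 − m_1² simplifies to c · σ⁴ = 0.135135 · 121.)

Var(X) = m_2 − m_1² = 137.351351 − 121 = 16.351351.


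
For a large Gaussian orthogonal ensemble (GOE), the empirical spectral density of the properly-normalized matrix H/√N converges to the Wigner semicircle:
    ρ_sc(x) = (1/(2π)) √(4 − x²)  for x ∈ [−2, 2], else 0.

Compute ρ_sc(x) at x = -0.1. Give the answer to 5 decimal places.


ρ_sc(x) = (1/(2π)) √(4 − x²). With x = -0.1:
  4 − x² = 4 − (-0.1)² = 4 − 0.010000 = 3.990000.
  √(4 − x²) = 1.997498.
  1/(2π) = 0.159155.
  ρ_sc(-0.1) = 0.159155 · 1.997498 = 0.317912.

Rounded to 5 decimal places: ρ_sc(-0.1) ≈ 0.31791.


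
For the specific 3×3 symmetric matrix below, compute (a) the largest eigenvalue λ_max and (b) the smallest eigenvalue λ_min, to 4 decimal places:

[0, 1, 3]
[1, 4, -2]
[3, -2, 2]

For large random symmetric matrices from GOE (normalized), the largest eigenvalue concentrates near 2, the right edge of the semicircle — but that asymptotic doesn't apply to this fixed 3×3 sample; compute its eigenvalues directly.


Since M is real symmetric, all three eigenvalues are real; they are the roots of det(λI − M) = λ³ − (tr M) λ² + s λ − det M, where s is the sum of the principal 2×2 minors.
tr M = 0 + 4 + 2 = 6.
s = (0·4 − 1²) + (0·2 − 3²) + (4·2 − (-2)²) = -1 + (-9) + 4 = -6.
det M (expand along row 1) = 0·4 − 1·8 + 3·(-14) = -50.
Characteristic polynomial: λ³ − 6λ² − 6λ + 50 = 0.
Substitute λ = y + (tr M)/3 = y + 2.000000 to remove the quadratic term: y³ + p·y + q = 0 with p = s − (tr M)²/3 = -18.000000 and q = −2(tr M)³/27 + (tr M)·s/3 − det M = 22.000000.
Three real roots ⇒ use the trigonometric (Viète) form: r = 2√(−p/3) = 4.898979, φ = arccos(3q/(p·r)) = arccos(-0.748455) = 2.416526 rad.
y_k = r·cos(φ/3 − 2πk/3) for k = 0, 1, 2 gives y = 3.393741, 1.362850, -4.756591.
λ_k = y_k + 2.000000 gives λ = 5.3937, 3.3629, -2.7566 (check: the sum is 6.0000 = tr M).

Hence λ_max = 5.3937 and λ_min = -2.7566.


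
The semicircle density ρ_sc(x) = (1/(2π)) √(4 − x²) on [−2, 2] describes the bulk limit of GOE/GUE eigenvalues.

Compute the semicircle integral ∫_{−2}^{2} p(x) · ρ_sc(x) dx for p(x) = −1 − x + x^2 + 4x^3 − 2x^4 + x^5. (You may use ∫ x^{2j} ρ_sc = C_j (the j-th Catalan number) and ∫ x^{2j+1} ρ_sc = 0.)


Write p(x) = Σ a_i x^i, split into monomials and integrate each against ρ_sc separately.
Using ∫ x^{2j} ρ_sc = C_j = (1/(j+1)) C(2j, j) (Catalan numbers) and ∫ x^{2j+1} ρ_sc = 0 (odd monomials vanish by symmetry):
  i = 0 (even): a_0 · C_{0} = -1 · 1 = -1
  i = 1 (odd): ∫ x^1 ρ_sc = 0 (vanishes)
  i = 2 (even): a_2 · C_{1} = 1 · 1 = 1
  i = 3 (odd): ∫ x^3 ρ_sc = 0 (vanishes)
  i = 4 (even): a_4 · C_{2} = -2 · 2 = -4
  i = 5 (odd): ∫ x^5 ρ_sc = 0 (vanishes)

Summing the contributions: ∫_{−2}^{2} p(x) ρ_sc(x) dx = (-1) + 1 + (-4) = -4.


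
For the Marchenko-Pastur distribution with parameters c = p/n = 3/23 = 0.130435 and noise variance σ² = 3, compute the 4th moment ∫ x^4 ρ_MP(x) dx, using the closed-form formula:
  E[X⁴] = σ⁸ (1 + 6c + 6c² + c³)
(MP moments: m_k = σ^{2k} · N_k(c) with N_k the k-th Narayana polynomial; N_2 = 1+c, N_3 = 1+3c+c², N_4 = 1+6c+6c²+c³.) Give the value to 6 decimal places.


E[X⁴] = σ⁸ (1 + 6c + 6c² + c³) (fourth MP moment). With σ² = 3 (so σ⁸ = 81) and c = 3/23 = 0.130435: E[X⁴] = 81 · (1 + 6·0.130435 + 6·(0.130435)² + (0.130435)³) = 81 · 1.886907.

So E[X^4] = 152.839484.


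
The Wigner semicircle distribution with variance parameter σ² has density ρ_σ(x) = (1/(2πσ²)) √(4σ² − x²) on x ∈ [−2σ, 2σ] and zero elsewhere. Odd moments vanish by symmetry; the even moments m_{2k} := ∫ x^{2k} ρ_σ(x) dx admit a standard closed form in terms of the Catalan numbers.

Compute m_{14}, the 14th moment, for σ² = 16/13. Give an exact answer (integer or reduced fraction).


By the scaled semicircle moment identity, m_{2k} = σ^{2k} · C_k with k = 7.
C_7 = (1/(k+1)) · C(2k, k) = (1/8) · C(14, 7) = (1/8) · 3432 = 429.
σ^{2k} = (σ²)^k = (16/13)^7 = 268435456/62748517.

Therefore m_{14} = σ^{14} · C_7 = (268435456/62748517) · 429 = 8858370048/4826809.


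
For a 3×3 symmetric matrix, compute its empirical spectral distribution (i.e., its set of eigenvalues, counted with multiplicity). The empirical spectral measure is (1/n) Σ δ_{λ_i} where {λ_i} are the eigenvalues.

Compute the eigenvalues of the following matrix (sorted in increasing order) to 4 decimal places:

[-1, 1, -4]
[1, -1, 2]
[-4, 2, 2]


Since M is real symmetric, all three eigenvalues are real; they are the roots of det(λI − M) = λ³ − (tr M) λ² + s λ − det M, where s is the sum of the principal 2×2 minors.
tr M = -1 + (-1) + 2 = 0.
s = ((-1)·(-1) − 1²) + ((-1)·2 − (-4)²) + ((-1)·2 − 2²) = 0 + (-18) + (-6) = -24.
det M (expand along row 1) = (-1)·(-6) − 1·10 + (-4)·(-2) = 4.
Characteristic polynomial: λ³ − 24λ − 4 = 0.
Substitute λ = y + (tr M)/3 = y + 0.000000 to remove the quadratic term: y³ + p·y + q = 0 with p = s − (tr M)²/3 = -24.000000 and q = −2(tr M)³/27 + (tr M)·s/3 − det M = -4.000000.
Three real roots ⇒ use the trigonometric (Viète) form: r = 2√(−p/3) = 5.656854, φ = arccos(3q/(p·r)) = arccos(0.088388) = 1.482292 rad.
y_k = r·cos(φ/3 − 2πk/3) for k = 0, 1, 2 gives y = 4.980278, -0.166860, -4.813418.
λ_k = y_k + 0.000000 gives λ = 4.9803, -0.1669, -4.8134 (check: the sum is 0.0000 = tr M).

Eigenvalues sorted in increasing order: [-4.8134, -0.1669, 4.9803].


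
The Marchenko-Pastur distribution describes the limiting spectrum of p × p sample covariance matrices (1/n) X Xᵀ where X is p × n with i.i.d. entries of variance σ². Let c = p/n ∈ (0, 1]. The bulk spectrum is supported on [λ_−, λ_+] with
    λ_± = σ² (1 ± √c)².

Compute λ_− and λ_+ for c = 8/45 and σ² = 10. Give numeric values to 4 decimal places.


c = 8/45 = 0.177778; √c = 0.421637.
λ_− = σ² (1 − √c)² = 10 · (1 − 0.421637)² = 10 · (0.578363)² = 3.345037.
λ_+ = σ² (1 + √c)² = 10 · (1 + 0.421637)² = 10 · (1.421637)² = 20.210518.

Rounded to 4 decimal places: λ_− ≈ 3.3450, λ_+ ≈ 20.2105.


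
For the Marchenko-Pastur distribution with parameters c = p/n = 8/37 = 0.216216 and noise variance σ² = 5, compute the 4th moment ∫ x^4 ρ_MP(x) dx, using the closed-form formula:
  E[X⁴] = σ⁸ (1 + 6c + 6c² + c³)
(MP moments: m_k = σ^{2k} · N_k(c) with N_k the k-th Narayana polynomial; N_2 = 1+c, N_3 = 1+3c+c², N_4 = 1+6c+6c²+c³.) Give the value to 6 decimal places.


E[X⁴] = σ⁸ (1 + 6c + 6c² + c³) (fourth MP moment). With σ² = 5 (so σ⁸ = 625) and c = 8/37 = 0.216216: E[X⁴] = 625 · (1 + 6·0.216216 + 6·(0.216216)² + (0.216216)³) = 625 · 2.587902.

So E[X^4] = 1617.438750.


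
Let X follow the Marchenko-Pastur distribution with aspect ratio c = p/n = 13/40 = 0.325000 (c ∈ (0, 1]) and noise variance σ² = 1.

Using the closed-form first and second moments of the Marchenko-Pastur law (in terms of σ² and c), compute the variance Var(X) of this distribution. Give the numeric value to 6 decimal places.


Recall the MP moments m_1 = E[X] = σ² and m_2 = E[X²] = σ⁴ (1 + c).
m_1 = E[X] = σ² = 1, so m_1² = 1.
m_2 = E[X²] = σ⁴ (1 + c) = 1 · (1 + 0.325000) = 1 · 1.325000 = 1.325000.
(Note m_2 − m_1² simplifies to c · σ⁴ = 0.325000 · 1.)

Var(X) = m_2 − m_1² = 1.325000 − 1 = 0.325000.


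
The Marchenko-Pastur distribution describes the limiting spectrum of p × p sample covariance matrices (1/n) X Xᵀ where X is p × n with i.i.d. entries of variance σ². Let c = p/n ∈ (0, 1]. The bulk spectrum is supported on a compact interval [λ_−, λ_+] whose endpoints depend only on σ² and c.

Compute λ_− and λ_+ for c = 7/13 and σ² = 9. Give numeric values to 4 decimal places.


c = 7/13 = 0.538462; √c = 0.733799.
λ_− = σ² (1 − √c)² = 9 · (1 − 0.733799)² = 9 · (0.266201)² = 0.637765.
λ_+ = σ² (1 + √c)² = 9 · (1 + 0.733799)² = 9 · (1.733799)² = 27.054543.

Rounded to 4 decimal places: λ_− ≈ 0.6378, λ_+ ≈ 27.0545.


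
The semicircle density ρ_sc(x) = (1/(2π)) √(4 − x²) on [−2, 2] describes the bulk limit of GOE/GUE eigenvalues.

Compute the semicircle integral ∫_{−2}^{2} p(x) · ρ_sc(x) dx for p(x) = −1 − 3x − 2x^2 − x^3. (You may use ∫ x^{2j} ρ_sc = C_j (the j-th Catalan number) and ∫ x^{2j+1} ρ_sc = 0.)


Write p(x) = Σ a_i x^i, split into monomials and integrate each against ρ_sc separately.
Using ∫ x^{2j} ρ_sc = C_j = (1/(j+1)) C(2j, j) (Catalan numbers) and ∫ x^{2j+1} ρ_sc = 0 (odd monomials vanish by symmetry):
  i = 0 (even): a_0 · C_{0} = -1 · 1 = -1
  i = 1 (odd): ∫ x^1 ρ_sc = 0 (vanishes)
  i = 2 (even): a_2 · C_{1} = -2 · 1 = -2
  i = 3 (odd): ∫ x^3 ρ_sc = 0 (vanishes)

Summing the contributions: ∫_{−2}^{2} p(x) ρ_sc(x) dx = (-1) + (-2) = -3.


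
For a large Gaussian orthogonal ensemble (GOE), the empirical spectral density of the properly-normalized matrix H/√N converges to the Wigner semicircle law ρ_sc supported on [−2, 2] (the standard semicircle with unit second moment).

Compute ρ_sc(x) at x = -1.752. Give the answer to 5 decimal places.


ρ_sc(x) = (1/(2π)) √(4 − x²). With x = -1.752:
  4 − x² = 4 − (-1.752)² = 4 − 3.069504 = 0.930496.
  √(4 − x²) = 0.964622.
  1/(2π) = 0.159155.
  ρ_sc(-1.752) = 0.159155 · 0.964622 = 0.153524.

Rounded to 5 decimal places: ρ_sc(-1.752) ≈ 0.15352.


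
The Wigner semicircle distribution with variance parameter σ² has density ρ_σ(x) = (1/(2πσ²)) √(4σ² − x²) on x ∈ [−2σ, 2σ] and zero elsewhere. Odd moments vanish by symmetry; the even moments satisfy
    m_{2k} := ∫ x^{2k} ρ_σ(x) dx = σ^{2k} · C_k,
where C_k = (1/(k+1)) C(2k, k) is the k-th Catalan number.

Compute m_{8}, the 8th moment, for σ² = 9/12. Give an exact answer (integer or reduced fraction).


By the scaled semicircle moment identity, m_{2k} = σ^{2k} · C_k with k = 4.
C_4 = (1/(k+1)) · C(2k, k) = (1/5) · C(8, 4) = (1/5) · 70 = 14.
σ^{2k} = (σ²)^k = (9/12)^4 = 81/256.

Therefore m_{8} = σ^{8} · C_4 = (81/256) · 14 = 567/128.


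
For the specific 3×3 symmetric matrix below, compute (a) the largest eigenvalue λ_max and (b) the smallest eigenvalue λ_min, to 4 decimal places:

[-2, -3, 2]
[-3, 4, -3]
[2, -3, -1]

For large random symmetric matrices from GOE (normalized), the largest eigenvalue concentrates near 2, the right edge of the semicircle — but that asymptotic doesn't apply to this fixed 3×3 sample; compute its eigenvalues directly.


Since M is real symmetric, all three eigenvalues are real; they are the roots of det(λI − M) = λ³ − (tr M) λ² + s λ − det M, where s is the sum of the principal 2×2 minors.
tr M = -2 + 4 + (-1) = 1.
s = ((-2)·4 − (-3)²) + ((-2)·(-1) − 2²) + (4·(-1) − (-3)²) = -17 + (-2) + (-13) = -32.
det M (expand along row 1) = (-2)·(-13) − (-3)·9 + 2·1 = 55.
Characteristic polynomial: λ³ − λ² − 32λ − 55 = 0.
Substitute λ = y + (tr M)/3 = y + 0.333333 to remove the quadratic term: y³ + p·y + q = 0 with p = s − (tr M)²/3 = -32.333333 and q = −2(tr M)³/27 + (tr M)·s/3 − det M = -65.740741.
Three real roots ⇒ use the trigonometric (Viète) form: r = 2√(−p/3) = 6.565905, φ = arccos(3q/(p·r)) = arccos(0.928989) = 0.379123 rad.
y_k = r·cos(φ/3 − 2πk/3) for k = 0, 1, 2 gives y = 6.513545, -2.540088, -3.973457.
λ_k = y_k + 0.333333 gives λ = 6.8469, -2.2068, -3.6401 (check: the sum is 1.0000 = tr M).

Hence λ_max = 6.8469 and λ_min = -3.6401.


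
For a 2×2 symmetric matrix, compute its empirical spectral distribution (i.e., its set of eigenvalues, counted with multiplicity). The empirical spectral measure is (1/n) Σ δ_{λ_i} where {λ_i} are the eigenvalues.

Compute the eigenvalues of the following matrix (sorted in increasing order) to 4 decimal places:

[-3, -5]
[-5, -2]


Since M is real symmetric, both eigenvalues are real; they are the roots of det(λI − M) = λ² − (tr M) λ + det M.
tr M = -3 + (-2) = -5.
det M = (-3)·(-2) − (-5)² = 6 − 25 = -19.
Characteristic polynomial: λ² + 5λ − 19 = 0.
Discriminant Δ = (tr M)² − 4·det M = 25 − (-76) = 101; √Δ = 10.049876.
λ = (tr M ± √Δ)/2 = (-5 ± 10.049876)/2, giving (tr M − √Δ)/2 = -7.5249 and (tr M + √Δ)/2 = 2.5249.

Eigenvalues sorted in increasing order: [-7.5249, 2.5249].


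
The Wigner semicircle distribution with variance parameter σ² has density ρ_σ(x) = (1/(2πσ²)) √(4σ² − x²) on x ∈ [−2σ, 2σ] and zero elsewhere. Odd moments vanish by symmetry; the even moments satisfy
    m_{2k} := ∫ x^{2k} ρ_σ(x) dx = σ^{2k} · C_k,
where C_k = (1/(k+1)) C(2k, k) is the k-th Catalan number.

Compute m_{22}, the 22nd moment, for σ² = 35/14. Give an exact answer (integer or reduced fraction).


By the scaled semicircle moment identity, m_{2k} = σ^{2k} · C_k with k = 11.
C_11 = (1/(k+1)) · C(2k, k) = (1/12) · C(22, 11) = (1/12) · 705432 = 58786.
σ^{2k} = (σ²)^k = (35/14)^11 = 48828125/2048.

Therefore m_{22} = σ^{22} · C_11 = (48828125/2048) · 58786 = 1435205078125/1024.


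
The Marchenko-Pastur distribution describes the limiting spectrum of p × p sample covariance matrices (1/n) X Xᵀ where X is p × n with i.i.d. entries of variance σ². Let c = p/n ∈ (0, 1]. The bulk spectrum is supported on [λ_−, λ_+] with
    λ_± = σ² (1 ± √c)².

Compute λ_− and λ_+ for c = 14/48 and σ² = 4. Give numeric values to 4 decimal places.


c = 14/48 = 0.291667; √c = 0.540062.
λ_− = σ² (1 − √c)² = 4 · (1 − 0.540062)² = 4 · (0.459938)² = 0.846173.
λ_+ = σ² (1 + √c)² = 4 · (1 + 0.540062)² = 4 · (1.540062)² = 9.487160.

Rounded to 4 decimal places: λ_− ≈ 0.8462, λ_+ ≈ 9.4872.


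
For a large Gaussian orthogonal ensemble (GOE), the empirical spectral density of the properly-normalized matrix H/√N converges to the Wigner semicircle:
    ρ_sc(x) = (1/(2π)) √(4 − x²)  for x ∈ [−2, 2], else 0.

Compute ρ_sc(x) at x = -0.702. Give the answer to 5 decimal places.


ρ_sc(x) = (1/(2π)) √(4 − x²). With x = -0.702:
  4 − x² = 4 − (-0.702)² = 4 − 0.492804 = 3.507196.
  √(4 − x²) = 1.872751.
  1/(2π) = 0.159155.
  ρ_sc(-0.702) = 0.159155 · 1.872751 = 0.298058.

Rounded to 5 decimal places: ρ_sc(-0.702) ≈ 0.29806.


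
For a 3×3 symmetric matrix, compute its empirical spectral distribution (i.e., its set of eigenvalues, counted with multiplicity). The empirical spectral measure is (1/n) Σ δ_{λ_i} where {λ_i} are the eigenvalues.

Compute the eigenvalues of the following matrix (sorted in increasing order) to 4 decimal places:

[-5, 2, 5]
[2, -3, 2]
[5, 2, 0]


Since M is real symmetric, all three eigenvalues are real; they are the roots of det(λI − M) = λ³ − (tr M) λ² + s λ − det M, where s is the sum of the principal 2×2 minors.
tr M = -5 + (-3) + 0 = -8.
s = ((-5)·(-3) − 2²) + ((-5)·0 − 5²) + ((-3)·0 − 2²) = 11 + (-25) + (-4) = -18.
det M (expand along row 1) = (-5)·(-4) − 2·(-10) + 5·19 = 135.
Characteristic polynomial: λ³ + 8λ² − 18λ − 135 = 0.
Substitute λ = y + (tr M)/3 = y − 2.666667 to remove the quadratic term: y³ + p·y + q = 0 with p = s − (tr M)²/3 = -39.333333 and q = −2(tr M)³/27 + (tr M)·s/3 − det M = -49.074074.
Three real roots ⇒ use the trigonometric (Viète) form: r = 2√(−p/3) = 7.241854, φ = arccos(3q/(p·r)) = arccos(0.516848) = 1.027631 rad.
y_k = r·cos(φ/3 − 2πk/3) for k = 0, 1, 2 gives y = 6.821126, -1.304022, -5.517104.
λ_k = y_k − 2.666667 gives λ = 4.1545, -3.9707, -8.1838 (check: the sum is -8.0000 = tr M).

Eigenvalues sorted in increasing order: [-8.1838, -3.9707, 4.1545].


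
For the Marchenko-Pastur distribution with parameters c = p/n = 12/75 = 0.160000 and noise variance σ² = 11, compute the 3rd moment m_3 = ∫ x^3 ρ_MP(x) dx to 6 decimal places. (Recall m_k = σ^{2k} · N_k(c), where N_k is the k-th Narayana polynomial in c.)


E[X³] = σ⁶ (1 + 3c + c²) (third MP moment). With σ² = 11 (so σ⁶ = 1331) and c = 12/75 = 0.160000: E[X³] = 1331 · (1 + 3·0.160000 + (0.160000)²) = 1331 · 1.505600.

So E[X^3] = 2003.953600.


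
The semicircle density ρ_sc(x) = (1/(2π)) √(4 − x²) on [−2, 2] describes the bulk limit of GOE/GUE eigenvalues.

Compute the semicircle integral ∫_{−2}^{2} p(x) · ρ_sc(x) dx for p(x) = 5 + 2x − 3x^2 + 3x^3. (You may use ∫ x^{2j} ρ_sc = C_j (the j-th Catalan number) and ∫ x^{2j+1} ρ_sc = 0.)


Write p(x) = Σ a_i x^i, split into monomials and integrate each against ρ_sc separately.
Using ∫ x^{2j} ρ_sc = C_j = (1/(j+1)) C(2j, j) (Catalan numbers) and ∫ x^{2j+1} ρ_sc = 0 (odd monomials vanish by symmetry):
  i = 0 (even): a_0 · C_{0} = 5 · 1 = 5
  i = 1 (odd): ∫ x^1 ρ_sc = 0 (vanishes)
  i = 2 (even): a_2 · C_{1} = -3 · 1 = -3
  i = 3 (odd): ∫ x^3 ρ_sc = 0 (vanishes)

Summing the contributions: ∫_{−2}^{2} p(x) ρ_sc(x) dx = 5 + (-3) = 2.


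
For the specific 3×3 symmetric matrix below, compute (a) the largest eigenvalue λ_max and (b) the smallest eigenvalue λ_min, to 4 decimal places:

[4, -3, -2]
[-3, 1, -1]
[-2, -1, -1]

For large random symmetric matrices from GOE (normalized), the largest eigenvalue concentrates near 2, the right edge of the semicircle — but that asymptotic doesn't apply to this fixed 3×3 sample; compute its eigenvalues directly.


Since M is real symmetric, all three eigenvalues are real; they are the roots of det(λI − M) = λ³ − (tr M) λ² + s λ − det M, where s is the sum of the principal 2×2 minors.
tr M = 4 + 1 + (-1) = 4.
s = (4·1 − (-3)²) + (4·(-1) − (-2)²) + (1·(-1) − (-1)²) = -5 + (-8) + (-2) = -15.
det M (expand along row 1) = 4·(-2) − (-3)·1 + (-2)·5 = -15.
Characteristic polynomial: λ³ − 4λ² − 15λ + 15 = 0.
Substitute λ = y + (tr M)/3 = y + 1.333333 to remove the quadratic term: y³ + p·y + q = 0 with p = s − (tr M)²/3 = -20.333333 and q = −2(tr M)³/27 + (tr M)·s/3 − det M = -9.740741.
Three real roots ⇒ use the trigonometric (Viète) form: r = 2√(−p/3) = 5.206833, φ = arccos(3q/(p·r)) = arccos(0.276014) = 1.291152 rad.
y_k = r·cos(φ/3 − 2πk/3) for k = 0, 1, 2 gives y = 4.731999, -0.484651, -4.247348.
λ_k = y_k + 1.333333 gives λ = 6.0653, 0.8487, -2.9140 (check: the sum is 4.0000 = tr M).

Hence λ_max = 6.0653 and λ_min = -2.9140.


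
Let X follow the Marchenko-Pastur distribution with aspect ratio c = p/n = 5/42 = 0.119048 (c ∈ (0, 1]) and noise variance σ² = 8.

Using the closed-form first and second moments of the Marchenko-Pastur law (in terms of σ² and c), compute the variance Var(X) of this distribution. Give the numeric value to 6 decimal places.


Recall the MP moments m_1 = E[X] = σ² and m_2 = E[X²] = σ⁴ (1 + c).
m_1 = E[X] = σ² = 8, so m_1² = 64.
m_2 = E[X²] = σ⁴ (1 + c) = 64 · (1 + 0.119048) = 64 · 1.119048 = 71.619048.
(Note m_2 − m_1² simplifies to c · σ⁴ = 0.119048 · 64.)

Var(X) = m_2 − m_1² = 71.619048 − 64 = 7.619048.


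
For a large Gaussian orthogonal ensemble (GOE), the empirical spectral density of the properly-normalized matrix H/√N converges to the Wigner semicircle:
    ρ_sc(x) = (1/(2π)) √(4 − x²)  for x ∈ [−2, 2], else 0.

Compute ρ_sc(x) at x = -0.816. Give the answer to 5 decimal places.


ρ_sc(x) = (1/(2π)) √(4 − x²). With x = -0.816:
  4 − x² = 4 − (-0.816)² = 4 − 0.665856 = 3.334144.
  √(4 − x²) = 1.825964.
  1/(2π) = 0.159155.
  ρ_sc(-0.816) = 0.159155 · 1.825964 = 0.290611.

Rounded to 5 decimal places: ρ_sc(-0.816) ≈ 0.29061.


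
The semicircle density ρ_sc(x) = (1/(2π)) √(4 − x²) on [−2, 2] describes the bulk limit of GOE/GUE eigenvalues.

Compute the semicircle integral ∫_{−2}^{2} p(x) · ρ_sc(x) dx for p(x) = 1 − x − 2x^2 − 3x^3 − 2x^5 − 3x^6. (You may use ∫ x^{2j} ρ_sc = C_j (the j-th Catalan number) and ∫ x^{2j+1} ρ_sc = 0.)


Write p(x) = Σ a_i x^i, split into monomials and integrate each against ρ_sc separately.
Using ∫ x^{2j} ρ_sc = C_j = (1/(j+1)) C(2j, j) (Catalan numbers) and ∫ x^{2j+1} ρ_sc = 0 (odd monomials vanish by symmetry):
  i = 0 (even): a_0 · C_{0} = 1 · 1 = 1
  i = 1 (odd): ∫ x^1 ρ_sc = 0 (vanishes)
  i = 2 (even): a_2 · C_{1} = -2 · 1 = -2
  i = 3 (odd): ∫ x^3 ρ_sc = 0 (vanishes)
  i = 5 (odd): ∫ x^5 ρ_sc = 0 (vanishes)
  i = 6 (even): a_6 · C_{3} = -3 · 5 = -15

Summing the contributions: ∫_{−2}^{2} p(x) ρ_sc(x) dx = 1 + (-2) + (-15) = -16.


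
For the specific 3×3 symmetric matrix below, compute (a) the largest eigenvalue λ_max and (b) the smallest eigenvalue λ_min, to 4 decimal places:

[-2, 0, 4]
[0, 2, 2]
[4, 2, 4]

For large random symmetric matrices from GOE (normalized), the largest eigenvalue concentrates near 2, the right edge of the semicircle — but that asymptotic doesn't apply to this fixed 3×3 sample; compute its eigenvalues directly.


Since M is real symmetric, all three eigenvalues are real; they are the roots of det(λI − M) = λ³ − (tr M) λ² + s λ − det M, where s is the sum of the principal 2×2 minors.
tr M = -2 + 2 + 4 = 4.
s = ((-2)·2 − 0²) + ((-2)·4 − 4²) + (2·4 − 2²) = -4 + (-24) + 4 = -24.
det M (expand along row 1) = (-2)·4 − 0·(-8) + 4·(-8) = -40.
Characteristic polynomial: λ³ − 4λ² − 24λ + 40 = 0.
Substitute λ = y + (tr M)/3 = y + 1.333333 to remove the quadratic term: y³ + p·y + q = 0 with p = s − (tr M)²/3 = -29.333333 and q = −2(tr M)³/27 + (tr M)·s/3 − det M = 3.259259.
Three real roots ⇒ use the trigonometric (Viète) form: r = 2√(−p/3) = 6.253888, φ = arccos(3q/(p·r)) = arccos(-0.053300) = 1.624122 rad.
y_k = r·cos(φ/3 − 2πk/3) for k = 0, 1, 2 gives y = 5.359591, 0.111158, -5.470749.
λ_k = y_k + 1.333333 gives λ = 6.6929, 1.4445, -4.1374 (check: the sum is 4.0000 = tr M).

Hence λ_max = 6.6929 and λ_min = -4.1374.


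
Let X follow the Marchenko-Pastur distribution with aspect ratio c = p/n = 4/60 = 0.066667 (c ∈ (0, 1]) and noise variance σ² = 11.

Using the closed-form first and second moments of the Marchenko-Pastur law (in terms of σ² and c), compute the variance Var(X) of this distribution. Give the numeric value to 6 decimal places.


Recall the MP moments m_1 = E[X] = σ² and m_2 = E[X²] = σ⁴ (1 + c).
m_1 = E[X] = σ² = 11, so m_1² = 121.
m_2 = E[X²] = σ⁴ (1 + c) = 121 · (1 + 0.066667) = 121 · 1.066667 = 129.066667.
(Note m_2 − m_1² simplifies to c · σ⁴ = 0.066667 · 121.)

Var(X) = m_2 − m_1² = 129.066667 − 121 = 8.066667.


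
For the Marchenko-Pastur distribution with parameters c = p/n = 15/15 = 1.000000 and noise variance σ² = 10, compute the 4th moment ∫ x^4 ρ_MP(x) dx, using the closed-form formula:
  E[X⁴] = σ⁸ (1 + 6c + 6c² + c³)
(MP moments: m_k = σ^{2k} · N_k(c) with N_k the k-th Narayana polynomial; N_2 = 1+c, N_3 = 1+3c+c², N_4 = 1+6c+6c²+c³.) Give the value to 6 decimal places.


E[X⁴] = σ⁸ (1 + 6c + 6c² + c³) (fourth MP moment). With σ² = 10 (so σ⁸ = 10000) and c = 15/15 = 1.000000: E[X⁴] = 10000 · (1 + 6·1.000000 + 6·(1.000000)² + (1.000000)³) = 10000 · 14.000000.

So E[X^4] = 140000.000000.


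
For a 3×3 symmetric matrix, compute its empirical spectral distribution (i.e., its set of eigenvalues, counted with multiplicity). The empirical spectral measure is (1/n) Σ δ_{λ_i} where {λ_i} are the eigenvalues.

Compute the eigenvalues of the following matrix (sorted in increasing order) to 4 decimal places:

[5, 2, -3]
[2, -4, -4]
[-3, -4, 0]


Since M is real symmetric, all three eigenvalues are real; they are the roots of det(λI − M) = λ³ − (tr M) λ² + s λ − det M, where s is the sum of the principal 2×2 minors.
tr M = 5 + (-4) + 0 = 1.
s = (5·(-4) − 2²) + (5·0 − (-3)²) + ((-4)·0 − (-4)²) = -24 + (-9) + (-16) = -49.
det M (expand along row 1) = 5·(-16) − 2·(-12) + (-3)·(-20) = 4.
Characteristic polynomial: λ³ − λ² − 49λ − 4 = 0.
Substitute λ = y + (tr M)/3 = y + 0.333333 to remove the quadratic term: y³ + p·y + q = 0 with p = s − (tr M)²/3 = -49.333333 and q = −2(tr M)³/27 + (tr M)·s/3 − det M = -20.407407.
Three real roots ⇒ use the trigonometric (Viète) form: r = 2√(−p/3) = 8.110350, φ = arccos(3q/(p·r)) = arccos(0.153013) = 1.417180 rad.
y_k = r·cos(φ/3 − 2πk/3) for k = 0, 1, 2 gives y = 7.222120, -0.415114, -6.807006.
λ_k = y_k + 0.333333 gives λ = 7.5555, -0.0818, -6.4737 (check: the sum is 1.0000 = tr M).

Eigenvalues sorted in increasing order: [-6.4737, -0.0818, 7.5555].


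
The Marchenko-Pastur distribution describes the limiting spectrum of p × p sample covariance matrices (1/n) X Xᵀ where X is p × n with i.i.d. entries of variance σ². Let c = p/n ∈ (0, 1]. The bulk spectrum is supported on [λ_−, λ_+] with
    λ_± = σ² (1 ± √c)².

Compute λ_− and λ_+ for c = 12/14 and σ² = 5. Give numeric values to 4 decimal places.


c = 12/14 = 0.857143; √c = 0.925820.
λ_− = σ² (1 − √c)² = 5 · (1 − 0.925820)² = 5 · (0.074180)² = 0.027513.
λ_+ = σ² (1 + √c)² = 5 · (1 + 0.925820)² = 5 · (1.925820)² = 18.543915.

Rounded to 4 decimal places: λ_− ≈ 0.0275, λ_+ ≈ 18.5439.


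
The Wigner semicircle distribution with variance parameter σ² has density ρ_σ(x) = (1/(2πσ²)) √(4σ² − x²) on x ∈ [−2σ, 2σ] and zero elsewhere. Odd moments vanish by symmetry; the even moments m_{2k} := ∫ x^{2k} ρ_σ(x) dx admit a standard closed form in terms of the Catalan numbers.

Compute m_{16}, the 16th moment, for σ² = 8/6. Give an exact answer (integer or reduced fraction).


By the scaled semicircle moment identity, m_{2k} = σ^{2k} · C_k with k = 8.
C_8 = (1/(k+1)) · C(2k, k) = (1/9) · C(16, 8) = (1/9) · 12870 = 1430.
σ^{2k} = (σ²)^k = (8/6)^8 = 65536/6561.

Therefore m_{16} = σ^{16} · C_8 = (65536/6561) · 1430 = 93716480/6561.


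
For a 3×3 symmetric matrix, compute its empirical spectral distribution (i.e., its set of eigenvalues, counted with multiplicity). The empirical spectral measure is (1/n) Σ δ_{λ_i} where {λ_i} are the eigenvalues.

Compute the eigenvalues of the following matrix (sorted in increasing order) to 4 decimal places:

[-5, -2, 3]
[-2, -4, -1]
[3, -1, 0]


Since M is real symmetric, all three eigenvalues are real; they are the roots of det(λI − M) = λ³ − (tr M) λ² + s λ − det M, where s is the sum of the principal 2×2 minors.
tr M = -5 + (-4) + 0 = -9.
s = ((-5)·(-4) − (-2)²) + ((-5)·0 − 3²) + ((-4)·0 − (-1)²) = 16 + (-9) + (-1) = 6.
det M (expand along row 1) = (-5)·(-1) − (-2)·3 + 3·14 = 53.
Characteristic polynomial: λ³ + 9λ² + 6λ − 53 = 0.
Substitute λ = y + (tr M)/3 = y − 3.000000 to remove the quadratic term: y³ + p·y + q = 0 with p = s − (tr M)²/3 = -21.000000 and q = −2(tr M)³/27 + (tr M)·s/3 − det M = -17.000000.
Three real roots ⇒ use the trigonometric (Viète) form: r = 2√(−p/3) = 5.291503, φ = arccos(3q/(p·r)) = arccos(0.458957) = 1.093976 rad.
y_k = r·cos(φ/3 − 2πk/3) for k = 0, 1, 2 gives y = 4.943563, -0.837496, -4.106067.
λ_k = y_k − 3.000000 gives λ = 1.9436, -3.8375, -7.1061 (check: the sum is -9.0000 = tr M).

Eigenvalues sorted in increasing order: [-7.1061, -3.8375, 1.9436].


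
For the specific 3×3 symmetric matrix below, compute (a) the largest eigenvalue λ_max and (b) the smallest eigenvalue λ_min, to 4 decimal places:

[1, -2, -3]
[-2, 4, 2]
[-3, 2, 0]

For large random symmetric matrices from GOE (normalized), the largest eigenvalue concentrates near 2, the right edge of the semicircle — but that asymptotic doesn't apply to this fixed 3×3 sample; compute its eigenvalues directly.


Since M is real symmetric, all three eigenvalues are real; they are the roots of det(λI − M) = λ³ − (tr M) λ² + s λ − det M, where s is the sum of the principal 2×2 minors.
tr M = 1 + 4 + 0 = 5.
s = (1·4 − (-2)²) + (1·0 − (-3)²) + (4·0 − 2²) = 0 + (-9) + (-4) = -13.
det M (expand along row 1) = 1·(-4) − (-2)·6 + (-3)·8 = -16.
Characteristic polynomial: λ³ − 5λ² − 13λ + 16 = 0.
Substitute λ = y + (tr M)/3 = y + 1.666667 to remove the quadratic term: y³ + p·y + q = 0 with p = s − (tr M)²/3 = -21.333333 and q = −2(tr M)³/27 + (tr M)·s/3 − det M = -14.925926.
Three real roots ⇒ use the trigonometric (Viète) form: r = 2√(−p/3) = 5.333333, φ = arccos(3q/(p·r)) = arccos(0.393555) = 1.166301 rad.
y_k = r·cos(φ/3 − 2πk/3) for k = 0, 1, 2 gives y = 4.935345, -0.716926, -4.218419.
λ_k = y_k + 1.666667 gives λ = 6.6020, 0.9497, -2.5518 (check: the sum is 5.0000 = tr M).

Hence λ_max = 6.6020 and λ_min = -2.5518.


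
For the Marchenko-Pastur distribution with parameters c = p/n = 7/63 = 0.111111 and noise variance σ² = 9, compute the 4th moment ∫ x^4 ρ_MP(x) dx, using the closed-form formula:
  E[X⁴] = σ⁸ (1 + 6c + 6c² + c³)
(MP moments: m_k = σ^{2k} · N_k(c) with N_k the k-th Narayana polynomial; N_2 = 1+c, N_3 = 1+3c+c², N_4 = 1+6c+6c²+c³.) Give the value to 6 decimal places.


E[X⁴] = σ⁸ (1 + 6c + 6c² + c³) (fourth MP moment). With σ² = 9 (so σ⁸ = 6561) and c = 7/63 = 0.111111: E[X⁴] = 6561 · (1 + 6·0.111111 + 6·(0.111111)² + (0.111111)³) = 6561 · 1.742112.

So E[X^4] = 11430.000000.


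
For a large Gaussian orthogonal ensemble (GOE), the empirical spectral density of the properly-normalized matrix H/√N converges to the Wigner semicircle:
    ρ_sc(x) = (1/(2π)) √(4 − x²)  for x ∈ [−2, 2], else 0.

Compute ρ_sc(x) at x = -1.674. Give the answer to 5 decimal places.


ρ_sc(x) = (1/(2π)) √(4 − x²). With x = -1.674:
  4 − x² = 4 − (-1.674)² = 4 − 2.802276 = 1.197724.
  √(4 − x²) = 1.094406.
  1/(2π) = 0.159155.
  ρ_sc(-1.674) = 0.159155 · 1.094406 = 0.174180.

Rounded to 5 decimal places: ρ_sc(-1.674) ≈ 0.17418.
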